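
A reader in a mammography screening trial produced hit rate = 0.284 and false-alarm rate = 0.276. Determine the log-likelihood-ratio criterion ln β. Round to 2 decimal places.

ln β = 0.01

Φ⁻¹(H) = -0.571
Φ⁻¹(FA) = -0.595
ln β = −½·[z(H)² − z(FA)²] = −0.5 × (0.326 − 0.354) = 0.014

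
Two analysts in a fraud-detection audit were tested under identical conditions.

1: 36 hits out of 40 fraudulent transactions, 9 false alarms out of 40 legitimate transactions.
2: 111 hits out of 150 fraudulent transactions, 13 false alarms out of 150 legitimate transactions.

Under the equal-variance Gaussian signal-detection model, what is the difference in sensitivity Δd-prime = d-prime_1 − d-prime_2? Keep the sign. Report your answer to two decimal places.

Δd-prime = 0.03

1: z(0.9000) = 1.282, z(0.2250) = -0.755, d' = 2.037
2: z(0.7400) = 0.643, z(0.0867) = -1.361, d' = 2.004
Δd' = d'_1 − d'_2 = 2.037 − 2.004 = 0.033
1 has the higher sensitivity.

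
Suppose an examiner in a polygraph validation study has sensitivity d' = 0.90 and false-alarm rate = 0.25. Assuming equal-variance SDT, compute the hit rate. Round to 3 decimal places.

hit rate = 0.589

z(false-alarm rate) = z(0.25) = -0.6745
z(H) = z(FA) + d' = -0.6745 + 0.90 = 0.2255
hit rate = Φ(0.2255) = 0.5892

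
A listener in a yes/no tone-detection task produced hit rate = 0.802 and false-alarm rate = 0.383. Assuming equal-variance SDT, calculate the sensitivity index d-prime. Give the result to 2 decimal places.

d-prime = 1.15

Φ⁻¹(H) = Φ⁻¹(0.802) = 0.8488
Φ⁻¹(FA) = Φ⁻¹(0.383) = -0.2976
d' = z(H) − z(FA) = 0.8488 − (-0.2976) = 1.1464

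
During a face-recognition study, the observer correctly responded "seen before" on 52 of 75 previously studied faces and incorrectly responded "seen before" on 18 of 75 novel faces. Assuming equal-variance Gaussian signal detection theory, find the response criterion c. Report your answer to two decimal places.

c = 0.10

H = 52/75 = 0.6933
FA = 18/75 = 0.2400
Φ⁻¹(0.6933) = 0.5052, Φ⁻¹(0.2400) = -0.7063
c = −½·[z(H) + z(FA)] = −0.5 × (0.5052 + (-0.7063)) = 0.10055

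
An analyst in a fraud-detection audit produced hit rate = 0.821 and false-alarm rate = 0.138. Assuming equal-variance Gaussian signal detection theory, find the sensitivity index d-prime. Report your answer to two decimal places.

d-prime = 2.01

Φ⁻¹(0.821) = 0.9192, Φ⁻¹(0.138) = -1.0893
d' = z(H) − z(FA) = 0.9192 − (-1.0893) = 2.0085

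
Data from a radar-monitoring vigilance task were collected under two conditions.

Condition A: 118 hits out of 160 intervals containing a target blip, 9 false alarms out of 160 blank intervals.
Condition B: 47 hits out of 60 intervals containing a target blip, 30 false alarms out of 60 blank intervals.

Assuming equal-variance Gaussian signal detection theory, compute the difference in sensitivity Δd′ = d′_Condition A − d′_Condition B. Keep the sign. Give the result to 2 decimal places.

Condition A: z(0.7375) = 0.636, z(0.0563) = -1.587, d' = 2.223
Condition B: z(0.7833) = 0.783, z(0.5000) = 0.000, d' = 0.783
Δd' = d'_Condition A − d'_Condition B = 2.223 − 0.783 = 1.440
Condition A has the higher sensitivity.

Δd′ = 1.44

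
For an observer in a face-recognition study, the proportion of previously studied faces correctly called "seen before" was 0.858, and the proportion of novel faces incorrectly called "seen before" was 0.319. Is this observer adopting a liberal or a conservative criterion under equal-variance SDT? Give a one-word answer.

z(H) = 1.071, z(FA) = -0.470
c = −½·(z(H) + z(FA)) = -0.3005
c < 0 → liberal criterion (biased toward responding “yes”).

liberal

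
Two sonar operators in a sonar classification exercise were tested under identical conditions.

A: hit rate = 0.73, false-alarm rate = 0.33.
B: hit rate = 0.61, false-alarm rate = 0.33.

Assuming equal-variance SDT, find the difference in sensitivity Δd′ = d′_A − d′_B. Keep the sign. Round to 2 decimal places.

Δd′ = 0.33

A: z(0.73) = 0.613, z(0.33) = -0.440, d' = 1.053
B: z(0.61) = 0.279, z(0.33) = -0.440, d' = 0.719
Δd' = d'_A − d'_B = 1.053 − 0.719 = 0.334
A has the higher sensitivity.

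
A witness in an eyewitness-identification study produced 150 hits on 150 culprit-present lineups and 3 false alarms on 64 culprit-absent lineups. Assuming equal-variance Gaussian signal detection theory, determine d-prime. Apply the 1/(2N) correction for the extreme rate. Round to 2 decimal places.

The hit rate is 150/150 = 1, so apply the 1/(2N) correction: H → 1 − 1/(2·150) = 0.99667.
z(H) = z(0.99667) = 2.713
z(FA) = z(0.04688) = -1.676
d' = 2.713 − (-1.676) = 4.389

d-prime = 4.39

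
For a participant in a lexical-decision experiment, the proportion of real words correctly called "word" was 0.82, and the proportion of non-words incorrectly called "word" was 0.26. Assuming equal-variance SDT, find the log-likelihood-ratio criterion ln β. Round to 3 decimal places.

z(H) = z(0.82) = 0.9154
z(FA) = z(0.26) = -0.6433
ln β = −½·[z(H)² − z(FA)²] = −0.5 × (0.8380 − 0.4138) = -0.2121

ln β = -0.212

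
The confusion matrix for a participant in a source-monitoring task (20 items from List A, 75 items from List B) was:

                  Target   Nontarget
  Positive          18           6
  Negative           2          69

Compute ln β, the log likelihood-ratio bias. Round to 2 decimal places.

H = 18/20 = 0.9000
FA = 6/75 = 0.0800
Φ⁻¹(H) = Φ⁻¹(0.9000) = 1.282
Φ⁻¹(FA) = Φ⁻¹(0.0800) = -1.405
ln β = −½·[z(H)² − z(FA)²] = −0.5 × (1.644 − 1.974) = 0.165

ln β = 0.17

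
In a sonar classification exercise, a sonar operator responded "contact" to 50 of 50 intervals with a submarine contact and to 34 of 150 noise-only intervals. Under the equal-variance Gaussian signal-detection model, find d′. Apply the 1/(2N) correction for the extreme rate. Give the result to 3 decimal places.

The hit rate is 50/50 = 1, so apply the 1/(2N) correction: H → 1 − 1/(2·50) = 0.99000.
z(H) = z(0.99000) = 2.3263
z(FA) = z(0.22667) = -0.7499
d' = 2.3263 − (-0.7499) = 3.0762

d′ = 3.076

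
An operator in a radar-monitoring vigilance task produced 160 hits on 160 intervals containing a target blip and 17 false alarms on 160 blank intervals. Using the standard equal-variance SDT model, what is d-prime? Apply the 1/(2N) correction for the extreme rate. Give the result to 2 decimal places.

The hit rate is 160/160 = 1, so apply the 1/(2N) correction: H → 1 − 1/(2·160) = 0.99687.
z(H) = z(0.99687) = 2.734
z(FA) = z(0.10625) = -1.247
d' = 2.734 − (-1.247) = 3.981

d-prime = 3.98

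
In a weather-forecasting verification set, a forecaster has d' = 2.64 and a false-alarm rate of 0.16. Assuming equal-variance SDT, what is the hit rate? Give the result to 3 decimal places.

z(false-alarm rate) = z(0.16) = -0.9945
z(H) = z(FA) + d' = -0.9945 + 2.64 = 1.6455
hit rate = Φ(1.6455) = 0.9501

hit rate = 0.950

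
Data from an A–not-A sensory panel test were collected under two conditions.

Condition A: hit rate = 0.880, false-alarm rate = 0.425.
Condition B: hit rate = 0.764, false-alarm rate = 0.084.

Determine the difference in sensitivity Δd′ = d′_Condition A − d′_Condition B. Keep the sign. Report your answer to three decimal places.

Δd′ = -0.734

Condition A: z(0.880) = 1.1750, z(0.425) = -0.1891, d' = 1.3641
Condition B: z(0.764) = 0.7192, z(0.084) = -1.3787, d' = 2.0979
Δd' = d'_Condition A − d'_Condition B = 1.3641 − 2.0979 = -0.7338
Condition B has the higher sensitivity.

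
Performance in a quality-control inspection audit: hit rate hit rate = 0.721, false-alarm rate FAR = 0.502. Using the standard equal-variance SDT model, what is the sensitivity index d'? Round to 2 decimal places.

d' = 0.58

z(H) = 0.586
z(FA) = 0.005
d' = z(H) − z(FA) = 0.586 − 0.005 = 0.581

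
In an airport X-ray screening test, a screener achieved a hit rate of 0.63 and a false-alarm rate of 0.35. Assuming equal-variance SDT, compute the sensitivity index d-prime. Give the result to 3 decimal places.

d-prime = 0.717

Φ⁻¹(H) = Φ⁻¹(0.63) = 0.3319
Φ⁻¹(FA) = Φ⁻¹(0.35) = -0.3853
d' = z(H) − z(FA) = 0.3319 − (-0.3853) = 0.7172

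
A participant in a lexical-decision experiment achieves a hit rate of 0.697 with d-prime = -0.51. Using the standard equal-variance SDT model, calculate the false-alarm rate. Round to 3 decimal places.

false-alarm rate = 0.848

z(hit rate) = z(0.697) = 0.5158
z(FA) = z(H) − d' = 0.5158 − (-0.51) = 1.0258
false-alarm rate = Φ(1.0258) = 0.8475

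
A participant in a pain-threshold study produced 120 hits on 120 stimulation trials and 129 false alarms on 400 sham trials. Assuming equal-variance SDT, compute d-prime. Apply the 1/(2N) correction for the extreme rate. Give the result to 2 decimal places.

d-prime = 3.10

The hit rate is 120/120 = 1, so apply the 1/(2N) correction: H → 1 − 1/(2·120) = 0.99583.
z(H) = z(0.99583) = 2.638
z(FA) = z(0.32250) = -0.461
d' = 2.638 − (-0.461) = 3.099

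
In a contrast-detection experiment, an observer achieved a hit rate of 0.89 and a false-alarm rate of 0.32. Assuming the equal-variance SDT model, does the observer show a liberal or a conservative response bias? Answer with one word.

z(H) = 1.227, z(FA) = -0.468
c = −½·(z(H) + z(FA)) = -0.3795
c < 0 → liberal criterion (biased toward responding “yes”).

liberal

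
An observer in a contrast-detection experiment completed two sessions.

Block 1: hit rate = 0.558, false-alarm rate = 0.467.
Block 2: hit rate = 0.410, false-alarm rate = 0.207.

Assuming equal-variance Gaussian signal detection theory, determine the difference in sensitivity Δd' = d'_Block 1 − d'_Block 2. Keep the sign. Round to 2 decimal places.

Block 1: z(0.558) = 0.146, z(0.467) = -0.083, d' = 0.229
Block 2: z(0.410) = -0.228, z(0.207) = -0.817, d' = 0.589
Δd' = d'_Block 1 − d'_Block 2 = 0.229 − 0.589 = -0.360
Block 2 has the higher sensitivity.

Δd' = -0.36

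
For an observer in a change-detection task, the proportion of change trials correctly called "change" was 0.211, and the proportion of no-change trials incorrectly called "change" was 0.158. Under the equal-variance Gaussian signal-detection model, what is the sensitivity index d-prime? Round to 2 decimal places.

z(H) = z(0.211) = -0.8030
z(FA) = z(0.158) = -1.0027
d' = z(H) − z(FA) = -0.8030 − (-1.0027) = 0.1997

d-prime = 0.20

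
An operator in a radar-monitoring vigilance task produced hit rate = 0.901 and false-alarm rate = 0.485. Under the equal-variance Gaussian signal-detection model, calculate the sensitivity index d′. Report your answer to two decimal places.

Φ⁻¹(0.901) = 1.2873, Φ⁻¹(0.485) = -0.0376
d' = z(H) − z(FA) = 1.2873 − (-0.0376) = 1.3249

d′ = 1.32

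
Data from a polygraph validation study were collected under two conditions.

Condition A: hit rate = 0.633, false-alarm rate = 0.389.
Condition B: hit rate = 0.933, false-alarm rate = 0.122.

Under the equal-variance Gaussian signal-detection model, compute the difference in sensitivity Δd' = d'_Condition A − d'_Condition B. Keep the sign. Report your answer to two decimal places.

Δd' = -2.04

Condition A: z(0.633) = 0.340, z(0.389) = -0.282, d' = 0.622
Condition B: z(0.933) = 1.499, z(0.122) = -1.165, d' = 2.664
Δd' = d'_Condition A − d'_Condition B = 0.622 − 2.664 = -2.042
Condition B has the higher sensitivity.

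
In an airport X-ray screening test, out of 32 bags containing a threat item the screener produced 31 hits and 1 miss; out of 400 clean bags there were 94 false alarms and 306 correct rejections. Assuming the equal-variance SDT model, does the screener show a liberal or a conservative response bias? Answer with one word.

liberal

z(H) = 1.863, z(FA) = -0.722
c = −½·(z(H) + z(FA)) = -0.5705
c < 0 → liberal criterion (biased toward responding “yes”).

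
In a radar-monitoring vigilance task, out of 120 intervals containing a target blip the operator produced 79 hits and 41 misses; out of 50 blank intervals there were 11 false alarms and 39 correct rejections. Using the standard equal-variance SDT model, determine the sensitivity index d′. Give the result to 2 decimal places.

d′ = 1.18

H = 79/120 = 0.6583
FA = 11/50 = 0.2200
Φ⁻¹(H) = Φ⁻¹(0.6583) = 0.4078
Φ⁻¹(FA) = Φ⁻¹(0.2200) = -0.7722
d' = z(H) − z(FA) = 0.4078 − (-0.7722) = 1.1800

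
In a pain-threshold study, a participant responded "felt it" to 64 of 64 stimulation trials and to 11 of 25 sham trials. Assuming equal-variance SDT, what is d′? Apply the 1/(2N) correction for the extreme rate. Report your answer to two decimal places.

The hit rate is 64/64 = 1, so apply the 1/(2N) correction: H → 1 − 1/(2·64) = 0.99219.
z(H) = z(0.99219) = 2.418
z(FA) = z(0.44000) = -0.151
d' = 2.418 − (-0.151) = 2.569

d′ = 2.57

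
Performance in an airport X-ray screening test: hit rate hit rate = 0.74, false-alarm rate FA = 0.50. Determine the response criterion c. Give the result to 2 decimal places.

z(H) = z(0.74) = 0.6433
z(FA) = z(0.50) = 0.0000
c = −½·[z(H) + z(FA)] = −0.5 × (0.6433 + 0.0000) = -0.32165
c < 0: the screener has a liberal response bias.

c = -0.32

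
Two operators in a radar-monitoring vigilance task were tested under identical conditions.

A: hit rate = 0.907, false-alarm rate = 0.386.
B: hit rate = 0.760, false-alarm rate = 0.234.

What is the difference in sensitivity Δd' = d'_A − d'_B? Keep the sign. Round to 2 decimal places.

Δd' = 0.18

A: z(0.907) = 1.323, z(0.386) = -0.290, d' = 1.613
B: z(0.760) = 0.706, z(0.234) = -0.726, d' = 1.432
Δd' = d'_A − d'_B = 1.613 − 1.432 = 0.181
A has the higher sensitivity.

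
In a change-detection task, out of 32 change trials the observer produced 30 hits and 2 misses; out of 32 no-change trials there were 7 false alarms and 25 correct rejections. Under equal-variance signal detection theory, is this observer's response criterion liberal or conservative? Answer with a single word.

z(H) = 1.534, z(FA) = -0.776
c = −½·(z(H) + z(FA)) = -0.379
c < 0 → liberal criterion (biased toward responding “yes”).

liberal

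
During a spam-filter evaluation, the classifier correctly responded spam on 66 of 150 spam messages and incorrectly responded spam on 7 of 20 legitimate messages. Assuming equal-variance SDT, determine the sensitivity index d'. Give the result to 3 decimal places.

d' = 0.234

H = 66/150 = 0.4400
FA = 7/20 = 0.3500
Φ⁻¹(H) = -0.1510
Φ⁻¹(FA) = -0.3853
d' = z(H) − z(FA) = -0.1510 − (-0.3853) = 0.2343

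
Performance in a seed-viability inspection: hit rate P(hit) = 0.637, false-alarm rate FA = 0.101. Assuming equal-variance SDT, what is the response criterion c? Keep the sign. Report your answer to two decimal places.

Φ⁻¹(H) = 0.350
Φ⁻¹(FA) = -1.276
c = −½·[z(H) + z(FA)] = −0.5 × (0.350 + (-1.276)) = 0.463
c > 0: the technician has a conservative response bias.

c = 0.46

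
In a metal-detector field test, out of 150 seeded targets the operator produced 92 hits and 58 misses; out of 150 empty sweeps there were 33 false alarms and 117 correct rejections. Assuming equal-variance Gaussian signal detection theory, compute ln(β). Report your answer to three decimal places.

ln β = 0.257

H = 92/150 = 0.6133
FA = 33/150 = 0.2200
z(0.6133) = 0.2879, z(0.2200) = -0.7722
ln β = −½·[z(H)² − z(FA)²] = −0.5 × (0.0829 − 0.5963) = 0.2567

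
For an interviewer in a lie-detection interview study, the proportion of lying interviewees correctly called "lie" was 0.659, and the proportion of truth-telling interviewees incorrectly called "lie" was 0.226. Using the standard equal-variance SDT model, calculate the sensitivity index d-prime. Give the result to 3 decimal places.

Φ⁻¹(0.659) = 0.4097, Φ⁻¹(0.226) = -0.7521
d' = z(H) − z(FA) = 0.4097 − (-0.7521) = 1.1618

d-prime = 1.162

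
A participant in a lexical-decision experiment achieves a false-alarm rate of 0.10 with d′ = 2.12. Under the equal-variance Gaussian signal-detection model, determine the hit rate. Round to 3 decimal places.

hit rate = 0.799

z(false-alarm rate) = z(0.10) = -1.2816
z(H) = z(FA) + d' = -1.2816 + 2.12 = 0.8384
hit rate = Φ(0.8384) = 0.7991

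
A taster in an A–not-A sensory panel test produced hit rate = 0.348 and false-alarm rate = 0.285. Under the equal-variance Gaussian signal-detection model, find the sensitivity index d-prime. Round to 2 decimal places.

d-prime = 0.18

Φ⁻¹(H) = -0.3907
Φ⁻¹(FA) = -0.5681
d' = z(H) − z(FA) = -0.3907 − (-0.5681) = 0.1774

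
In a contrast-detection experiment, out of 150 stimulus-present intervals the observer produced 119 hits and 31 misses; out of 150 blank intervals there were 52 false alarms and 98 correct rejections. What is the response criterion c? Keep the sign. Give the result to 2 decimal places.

c = -0.21

H = 119/150 = 0.7933
FA = 52/150 = 0.3467
z(H) = z(0.7933) = 0.818
z(FA) = z(0.3467) = -0.394
c = −½·[z(H) + z(FA)] = −0.5 × (0.818 + (-0.394)) = -0.212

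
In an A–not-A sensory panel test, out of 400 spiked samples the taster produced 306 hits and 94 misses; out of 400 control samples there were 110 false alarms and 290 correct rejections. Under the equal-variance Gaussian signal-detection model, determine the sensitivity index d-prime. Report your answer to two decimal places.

H = 306/400 = 0.7650
FA = 110/400 = 0.2750
z(H) = z(0.7650) = 0.7225
z(FA) = z(0.2750) = -0.5978
d' = z(H) − z(FA) = 0.7225 − (-0.5978) = 1.3203

d-prime = 1.32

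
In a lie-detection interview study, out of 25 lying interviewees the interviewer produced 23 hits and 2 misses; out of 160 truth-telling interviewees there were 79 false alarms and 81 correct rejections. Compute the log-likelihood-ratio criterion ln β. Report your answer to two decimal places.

ln β = -0.99

H = 23/25 = 0.9200
FA = 79/160 = 0.4938
z(H) = z(0.9200) = 1.405
z(FA) = z(0.4938) = -0.016
ln β = −½·[z(H)² − z(FA)²] = −0.5 × (1.974 − 0.000) = -0.987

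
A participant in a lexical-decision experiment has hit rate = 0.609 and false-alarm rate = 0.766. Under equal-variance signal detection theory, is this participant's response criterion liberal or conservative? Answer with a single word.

z(H) = 0.277, z(FA) = 0.726
c = −½·(z(H) + z(FA)) = -0.5015
c < 0 → liberal criterion (biased toward responding “yes”).

liberal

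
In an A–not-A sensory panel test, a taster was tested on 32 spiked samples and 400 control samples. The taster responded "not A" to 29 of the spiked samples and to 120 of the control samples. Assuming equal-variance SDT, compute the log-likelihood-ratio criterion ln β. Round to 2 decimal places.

H = 29/32 = 0.9062
FA = 120/400 = 0.3000
z(H) = z(0.9062) = 1.318
z(FA) = z(0.3000) = -0.524
ln β = −½·[z(H)² − z(FA)²] = −0.5 × (1.737 − 0.275) = -0.731

ln β = -0.73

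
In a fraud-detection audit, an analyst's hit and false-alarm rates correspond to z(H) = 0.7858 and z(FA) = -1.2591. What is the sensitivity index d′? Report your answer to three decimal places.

d′ = 2.045

d' = z(H) − z(FA) = 0.7858 − (-1.2591) = 2.0449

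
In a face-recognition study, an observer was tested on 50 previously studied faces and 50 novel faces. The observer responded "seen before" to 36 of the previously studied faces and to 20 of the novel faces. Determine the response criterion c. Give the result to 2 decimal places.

H = 36/50 = 0.7200
FA = 20/50 = 0.4000
Φ⁻¹(H) = 0.5828
Φ⁻¹(FA) = -0.2533
c = −½·[z(H) + z(FA)] = −0.5 × (0.5828 + (-0.2533)) = -0.16475
c < 0: the observer has a liberal response bias.

c = -0.16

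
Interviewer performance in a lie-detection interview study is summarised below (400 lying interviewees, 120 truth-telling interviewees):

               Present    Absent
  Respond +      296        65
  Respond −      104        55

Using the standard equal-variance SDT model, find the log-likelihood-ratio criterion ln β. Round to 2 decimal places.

ln β = -0.20

H = 296/400 = 0.7400
FA = 65/120 = 0.5417
z(H) = 0.643
z(FA) = 0.105
ln β = −½·[z(H)² − z(FA)²] = −0.5 × (0.413 − 0.011) = -0.201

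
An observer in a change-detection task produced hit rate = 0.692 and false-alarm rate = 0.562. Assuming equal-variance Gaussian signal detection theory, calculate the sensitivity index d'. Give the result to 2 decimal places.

d' = 0.35

Φ⁻¹(H) = Φ⁻¹(0.692) = 0.502
Φ⁻¹(FA) = Φ⁻¹(0.562) = 0.156
d' = z(H) − z(FA) = 0.502 − 0.156 = 0.346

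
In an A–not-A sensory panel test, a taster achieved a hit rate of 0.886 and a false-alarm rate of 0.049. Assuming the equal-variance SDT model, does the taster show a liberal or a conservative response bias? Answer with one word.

conservative

z(H) = 1.206, z(FA) = -1.655
c = −½·(z(H) + z(FA)) = 0.2245
c > 0 → conservative criterion (biased toward responding “no”).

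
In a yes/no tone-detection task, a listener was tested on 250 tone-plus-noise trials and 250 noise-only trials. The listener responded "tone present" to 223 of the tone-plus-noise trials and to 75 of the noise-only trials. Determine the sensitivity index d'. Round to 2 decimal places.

d' = 1.76

H = 223/250 = 0.8920
FA = 75/250 = 0.3000
z(0.8920) = 1.2372, z(0.3000) = -0.5244
d' = z(H) − z(FA) = 1.2372 − (-0.5244) = 1.7616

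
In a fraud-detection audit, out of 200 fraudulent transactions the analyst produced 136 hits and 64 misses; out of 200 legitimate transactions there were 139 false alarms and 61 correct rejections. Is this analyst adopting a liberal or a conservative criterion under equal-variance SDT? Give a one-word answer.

liberal

z(H) = 0.468, z(FA) = 0.510
c = −½·(z(H) + z(FA)) = -0.489
c < 0 → liberal criterion (biased toward responding “yes”).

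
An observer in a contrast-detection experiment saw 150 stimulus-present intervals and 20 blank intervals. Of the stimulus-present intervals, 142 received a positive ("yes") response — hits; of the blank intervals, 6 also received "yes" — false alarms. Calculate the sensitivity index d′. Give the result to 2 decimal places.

H = 142/150 = 0.9467
FA = 6/20 = 0.3000
z(H) = 1.6137
z(FA) = -0.5244
d' = z(H) − z(FA) = 1.6137 − (-0.5244) = 2.1381

d′ = 2.14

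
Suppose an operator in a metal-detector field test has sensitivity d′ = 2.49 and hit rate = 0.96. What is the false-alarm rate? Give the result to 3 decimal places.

false-alarm rate = 0.230

z(hit rate) = z(0.96) = 1.7507
z(FA) = z(H) − d' = 1.7507 − 2.49 = -0.7393
false-alarm rate = Φ(-0.7393) = 0.2299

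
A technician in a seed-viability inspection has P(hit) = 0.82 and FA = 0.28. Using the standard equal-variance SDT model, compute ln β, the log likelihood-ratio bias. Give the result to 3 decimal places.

Φ⁻¹(0.82) = 0.9154, Φ⁻¹(0.28) = -0.5828
ln β = −½·[z(H)² − z(FA)²] = −0.5 × (0.8380 − 0.3397) = -0.24915

ln β = -0.249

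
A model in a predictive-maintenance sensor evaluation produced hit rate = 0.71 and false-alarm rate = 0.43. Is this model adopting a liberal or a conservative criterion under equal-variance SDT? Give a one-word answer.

liberal

z(H) = 0.553, z(FA) = -0.176
c = −½·(z(H) + z(FA)) = -0.1885
c < 0 → liberal criterion (biased toward responding “yes”).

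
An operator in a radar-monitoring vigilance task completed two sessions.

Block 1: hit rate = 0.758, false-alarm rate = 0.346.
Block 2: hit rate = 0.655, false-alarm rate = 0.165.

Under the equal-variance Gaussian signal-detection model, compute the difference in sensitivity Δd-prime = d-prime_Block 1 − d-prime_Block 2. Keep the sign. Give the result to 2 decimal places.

Block 1: z(0.758) = 0.700, z(0.346) = -0.396, d' = 1.096
Block 2: z(0.655) = 0.399, z(0.165) = -0.974, d' = 1.373
Δd' = d'_Block 1 − d'_Block 2 = 1.096 − 1.373 = -0.277
Block 2 has the higher sensitivity.

Δd-prime = -0.28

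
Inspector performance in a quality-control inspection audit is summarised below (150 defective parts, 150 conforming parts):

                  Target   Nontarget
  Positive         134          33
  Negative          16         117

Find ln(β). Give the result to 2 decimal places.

ln β = -0.48

H = 134/150 = 0.8933
FA = 33/150 = 0.2200
z(H) = z(0.8933) = 1.244
z(FA) = z(0.2200) = -0.772
ln β = −½·[z(H)² − z(FA)²] = −0.5 × (1.548 − 0.596) = -0.476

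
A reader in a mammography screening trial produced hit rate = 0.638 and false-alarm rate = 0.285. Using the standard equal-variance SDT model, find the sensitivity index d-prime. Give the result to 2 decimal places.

d-prime = 0.92

z(H) = 0.353
z(FA) = -0.568
d' = z(H) − z(FA) = 0.353 − (-0.568) = 0.921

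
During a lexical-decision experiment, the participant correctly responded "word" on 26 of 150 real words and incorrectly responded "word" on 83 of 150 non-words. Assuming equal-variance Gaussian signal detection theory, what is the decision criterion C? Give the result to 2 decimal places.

C = 0.40

H = 26/150 = 0.1733
FA = 83/150 = 0.5533
Φ⁻¹(0.1733) = -0.941, Φ⁻¹(0.5533) = 0.134
c = −½·[z(H) + z(FA)] = −0.5 × (-0.941 + 0.134) = 0.4035
c > 0: the participant has a conservative response bias.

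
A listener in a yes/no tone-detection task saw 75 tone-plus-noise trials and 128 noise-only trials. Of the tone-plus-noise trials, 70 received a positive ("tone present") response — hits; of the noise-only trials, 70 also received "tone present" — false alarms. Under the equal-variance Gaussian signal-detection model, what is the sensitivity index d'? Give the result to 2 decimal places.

d' = 1.38

H = 70/75 = 0.9333
FA = 70/128 = 0.5469
z(H) = 1.5008
z(FA) = 0.1178
d' = z(H) − z(FA) = 1.5008 − 0.1178 = 1.3830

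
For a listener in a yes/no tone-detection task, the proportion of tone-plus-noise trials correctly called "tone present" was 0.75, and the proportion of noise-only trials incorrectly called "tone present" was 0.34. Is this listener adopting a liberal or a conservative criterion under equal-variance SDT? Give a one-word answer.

z(H) = 0.674, z(FA) = -0.412
c = −½·(z(H) + z(FA)) = -0.131
c < 0 → liberal criterion (biased toward responding “yes”).

liberal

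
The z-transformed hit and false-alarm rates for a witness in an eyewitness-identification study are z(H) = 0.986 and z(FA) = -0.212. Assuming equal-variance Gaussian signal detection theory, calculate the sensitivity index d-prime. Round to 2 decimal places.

d' = z(H) − z(FA) = 0.986 − (-0.212) = 1.198

d-prime = 1.20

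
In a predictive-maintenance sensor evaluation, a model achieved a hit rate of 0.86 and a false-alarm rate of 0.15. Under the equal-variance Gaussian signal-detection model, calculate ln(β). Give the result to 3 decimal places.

Φ⁻¹(H) = Φ⁻¹(0.86) = 1.0803
Φ⁻¹(FA) = Φ⁻¹(0.15) = -1.0364
ln β = −½·[z(H)² − z(FA)²] = −0.5 × (1.1670 − 1.0741) = -0.04645

ln β = -0.046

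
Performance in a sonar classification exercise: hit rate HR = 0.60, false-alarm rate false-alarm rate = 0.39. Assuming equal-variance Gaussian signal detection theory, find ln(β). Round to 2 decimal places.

z(0.60) = 0.253, z(0.39) = -0.279
ln β = −½·[z(H)² − z(FA)²] = −0.5 × (0.064 − 0.078) = 0.007

ln β = 0.01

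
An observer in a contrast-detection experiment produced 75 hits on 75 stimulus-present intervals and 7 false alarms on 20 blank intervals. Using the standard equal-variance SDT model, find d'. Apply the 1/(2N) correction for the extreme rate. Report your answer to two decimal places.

The hit rate is 75/75 = 1, so apply the 1/(2N) correction: H → 1 − 1/(2·75) = 0.99333.
z(H) = z(0.99333) = 2.475
z(FA) = z(0.35000) = -0.385
d' = 2.475 − (-0.385) = 2.860

d' = 2.86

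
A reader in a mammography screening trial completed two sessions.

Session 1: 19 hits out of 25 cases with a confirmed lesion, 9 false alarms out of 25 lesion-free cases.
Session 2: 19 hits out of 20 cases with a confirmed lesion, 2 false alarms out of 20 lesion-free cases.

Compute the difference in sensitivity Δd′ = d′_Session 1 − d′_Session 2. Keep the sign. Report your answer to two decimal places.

Δd′ = -1.86

Session 1: z(0.7600) = 0.706, z(0.3600) = -0.358, d' = 1.064
Session 2: z(0.9500) = 1.645, z(0.1000) = -1.282, d' = 2.927
Δd' = d'_Session 1 − d'_Session 2 = 1.064 − 2.927 = -1.863
Session 2 has the higher sensitivity.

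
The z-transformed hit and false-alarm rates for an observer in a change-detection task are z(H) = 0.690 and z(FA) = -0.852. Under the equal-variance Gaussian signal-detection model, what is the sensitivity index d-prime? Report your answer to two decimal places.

d-prime = 1.54

d' = z(H) − z(FA) = 0.690 − (-0.852) = 1.542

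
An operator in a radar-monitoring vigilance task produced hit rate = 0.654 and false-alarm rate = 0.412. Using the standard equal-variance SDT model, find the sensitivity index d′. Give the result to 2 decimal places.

d′ = 0.62

Φ⁻¹(H) = Φ⁻¹(0.654) = 0.396
Φ⁻¹(FA) = Φ⁻¹(0.412) = -0.222
d' = z(H) − z(FA) = 0.396 − (-0.222) = 0.618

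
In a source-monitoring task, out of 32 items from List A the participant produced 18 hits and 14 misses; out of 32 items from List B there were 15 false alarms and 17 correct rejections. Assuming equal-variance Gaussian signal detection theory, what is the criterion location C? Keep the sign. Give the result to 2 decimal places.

H = 18/32 = 0.5625
FA = 15/32 = 0.4688
z(0.5625) = 0.157, z(0.4688) = -0.078
c = −½·[z(H) + z(FA)] = −0.5 × (0.157 + (-0.078)) = -0.0395

C = -0.04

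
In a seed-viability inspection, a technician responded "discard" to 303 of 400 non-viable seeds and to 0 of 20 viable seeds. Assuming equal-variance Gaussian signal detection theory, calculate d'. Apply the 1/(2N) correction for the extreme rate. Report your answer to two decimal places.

d' = 2.66

The false-alarm rate is 0/20 = 0, so apply the 1/(2N) correction: FA → 1/(2·20) = 0.02500.
z(H) = z(0.75750) = 0.698
z(FA) = z(0.02500) = -1.960
d' = 0.698 − (-1.960) = 2.658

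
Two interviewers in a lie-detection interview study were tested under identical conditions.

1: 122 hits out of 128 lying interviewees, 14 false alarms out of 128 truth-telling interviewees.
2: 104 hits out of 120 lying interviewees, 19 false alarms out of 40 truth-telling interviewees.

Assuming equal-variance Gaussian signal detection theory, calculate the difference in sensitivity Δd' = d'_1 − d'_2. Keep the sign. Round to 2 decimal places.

Δd' = 1.73

1: z(0.9531) = 1.676, z(0.1094) = -1.230, d' = 2.906
2: z(0.8667) = 1.111, z(0.4750) = -0.063, d' = 1.174
Δd' = d'_1 − d'_2 = 2.906 − 1.174 = 1.732
1 has the higher sensitivity.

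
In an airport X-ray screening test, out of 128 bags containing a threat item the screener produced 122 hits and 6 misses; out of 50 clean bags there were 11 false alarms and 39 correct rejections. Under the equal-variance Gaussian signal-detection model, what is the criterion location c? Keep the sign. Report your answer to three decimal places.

H = 122/128 = 0.9531
FA = 11/50 = 0.2200
Φ⁻¹(H) = 1.6757
Φ⁻¹(FA) = -0.7722
c = −½·[z(H) + z(FA)] = −0.5 × (1.6757 + (-0.7722)) = -0.45175

c = -0.452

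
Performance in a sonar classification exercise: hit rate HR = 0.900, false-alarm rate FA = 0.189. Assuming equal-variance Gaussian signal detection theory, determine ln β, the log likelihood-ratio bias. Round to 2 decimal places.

Φ⁻¹(H) = Φ⁻¹(0.900) = 1.282
Φ⁻¹(FA) = Φ⁻¹(0.189) = -0.882
ln β = −½·[z(H)² − z(FA)²] = −0.5 × (1.644 − 0.778) = -0.433

ln β = -0.43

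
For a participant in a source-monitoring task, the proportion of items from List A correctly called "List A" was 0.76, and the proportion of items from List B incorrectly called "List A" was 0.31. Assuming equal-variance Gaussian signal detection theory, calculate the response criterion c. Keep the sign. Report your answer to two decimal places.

z(H) = z(0.76) = 0.7063
z(FA) = z(0.31) = -0.4959
c = −½·[z(H) + z(FA)] = −0.5 × (0.7063 + (-0.4959)) = -0.1052

c = -0.11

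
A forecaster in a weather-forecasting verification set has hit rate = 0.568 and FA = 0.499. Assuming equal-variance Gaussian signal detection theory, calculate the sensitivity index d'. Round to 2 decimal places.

Φ⁻¹(0.568) = 0.1713, Φ⁻¹(0.499) = -0.0025
d' = z(H) − z(FA) = 0.1713 − (-0.0025) = 0.1738

d' = 0.17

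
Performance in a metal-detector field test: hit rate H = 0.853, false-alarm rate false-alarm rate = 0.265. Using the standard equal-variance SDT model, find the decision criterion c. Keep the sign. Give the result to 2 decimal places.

Φ⁻¹(H) = Φ⁻¹(0.853) = 1.0494
Φ⁻¹(FA) = Φ⁻¹(0.265) = -0.6280
c = −½·[z(H) + z(FA)] = −0.5 × (1.0494 + (-0.6280)) = -0.2107
c < 0: the operator has a liberal response bias.

c = -0.21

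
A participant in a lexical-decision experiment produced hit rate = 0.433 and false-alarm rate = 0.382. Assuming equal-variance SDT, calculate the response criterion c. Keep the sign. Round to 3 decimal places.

c = 0.234

z(0.433) = -0.1687, z(0.382) = -0.3002
c = −½·[z(H) + z(FA)] = −0.5 × (-0.1687 + (-0.3002)) = 0.23445
c > 0: the participant has a conservative response bias.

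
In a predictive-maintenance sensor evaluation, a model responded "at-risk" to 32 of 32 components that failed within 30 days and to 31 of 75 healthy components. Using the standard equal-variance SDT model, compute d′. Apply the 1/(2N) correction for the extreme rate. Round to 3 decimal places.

d′ = 2.373

The hit rate is 32/32 = 1, so apply the 1/(2N) correction: H → 1 − 1/(2·32) = 0.98438.
z(H) = z(0.98438) = 2.1540
z(FA) = z(0.41333) = -0.2190
d' = 2.1540 − (-0.2190) = 2.3730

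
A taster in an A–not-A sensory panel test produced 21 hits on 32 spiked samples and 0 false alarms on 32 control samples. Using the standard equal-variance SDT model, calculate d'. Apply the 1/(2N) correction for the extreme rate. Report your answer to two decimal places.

d' = 2.56

The false-alarm rate is 0/32 = 0, so apply the 1/(2N) correction: FA → 1/(2·32) = 0.01562.
z(H) = z(0.65625) = 0.402
z(FA) = z(0.01562) = -2.154
d' = 0.402 − (-2.154) = 2.556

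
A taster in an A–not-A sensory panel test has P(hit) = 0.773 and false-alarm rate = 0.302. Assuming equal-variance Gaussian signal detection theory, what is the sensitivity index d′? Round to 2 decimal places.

Φ⁻¹(H) = 0.7488
Φ⁻¹(FA) = -0.5187
d' = z(H) − z(FA) = 0.7488 − (-0.5187) = 1.2675

d′ = 1.27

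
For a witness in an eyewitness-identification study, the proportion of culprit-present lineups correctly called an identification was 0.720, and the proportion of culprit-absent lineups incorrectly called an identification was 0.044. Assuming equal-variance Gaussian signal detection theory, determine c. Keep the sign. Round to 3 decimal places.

Φ⁻¹(0.720) = 0.5828, Φ⁻¹(0.044) = -1.7060
c = −½·[z(H) + z(FA)] = −0.5 × (0.5828 + (-1.7060)) = 0.5616

c = 0.562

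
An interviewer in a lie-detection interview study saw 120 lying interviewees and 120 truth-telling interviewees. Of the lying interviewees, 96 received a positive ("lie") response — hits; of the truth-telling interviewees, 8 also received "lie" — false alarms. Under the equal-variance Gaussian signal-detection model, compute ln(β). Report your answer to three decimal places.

ln β = 0.772

H = 96/120 = 0.8000
FA = 8/120 = 0.0667
Φ⁻¹(H) = 0.8416
Φ⁻¹(FA) = -1.5008
ln β = −½·[z(H)² − z(FA)²] = −0.5 × (0.7083 − 2.2524) = 0.77205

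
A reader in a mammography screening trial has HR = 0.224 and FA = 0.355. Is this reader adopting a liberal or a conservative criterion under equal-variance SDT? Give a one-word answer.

conservative

z(H) = -0.759, z(FA) = -0.372
c = −½·(z(H) + z(FA)) = 0.5655
c > 0 → conservative criterion (biased toward responding “no”).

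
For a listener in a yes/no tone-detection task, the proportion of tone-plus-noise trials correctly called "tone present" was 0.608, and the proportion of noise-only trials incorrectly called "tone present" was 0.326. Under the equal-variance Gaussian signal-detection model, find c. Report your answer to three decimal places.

c = 0.088

Φ⁻¹(0.608) = 0.2741, Φ⁻¹(0.326) = -0.4510
c = −½·[z(H) + z(FA)] = −0.5 × (0.2741 + (-0.4510)) = 0.08845
c > 0: the listener has a conservative response bias.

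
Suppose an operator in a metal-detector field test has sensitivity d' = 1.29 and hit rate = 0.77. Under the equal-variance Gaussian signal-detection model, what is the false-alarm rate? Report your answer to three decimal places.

false-alarm rate = 0.291

z(hit rate) = z(0.77) = 0.7388
z(FA) = z(H) − d' = 0.7388 − 1.29 = -0.5512
false-alarm rate = Φ(-0.5512) = 0.2907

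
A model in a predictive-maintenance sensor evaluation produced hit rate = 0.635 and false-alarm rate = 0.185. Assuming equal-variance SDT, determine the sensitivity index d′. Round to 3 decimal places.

d′ = 1.242

Φ⁻¹(H) = 0.3451
Φ⁻¹(FA) = -0.8965
d' = z(H) − z(FA) = 0.3451 − (-0.8965) = 1.2416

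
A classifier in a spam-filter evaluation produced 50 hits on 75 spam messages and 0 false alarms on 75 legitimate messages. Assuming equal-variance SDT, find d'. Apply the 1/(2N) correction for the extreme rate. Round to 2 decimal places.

The false-alarm rate is 0/75 = 0, so apply the 1/(2N) correction: FA → 1/(2·75) = 0.00667.
z(H) = z(0.66667) = 0.431
z(FA) = z(0.00667) = -2.475
d' = 0.431 − (-2.475) = 2.906

d' = 2.91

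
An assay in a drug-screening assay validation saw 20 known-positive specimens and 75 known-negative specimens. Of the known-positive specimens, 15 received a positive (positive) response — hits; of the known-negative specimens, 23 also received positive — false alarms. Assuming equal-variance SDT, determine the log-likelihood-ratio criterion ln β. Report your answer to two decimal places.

H = 15/20 = 0.7500
FA = 23/75 = 0.3067
z(H) = z(0.7500) = 0.674
z(FA) = z(0.3067) = -0.505
ln β = −½·[z(H)² − z(FA)²] = −0.5 × (0.454 − 0.255) = -0.0995

ln β = -0.10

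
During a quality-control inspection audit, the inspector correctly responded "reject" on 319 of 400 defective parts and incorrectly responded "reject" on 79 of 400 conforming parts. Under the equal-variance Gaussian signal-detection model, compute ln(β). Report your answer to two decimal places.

H = 319/400 = 0.7975
FA = 79/400 = 0.1975
Φ⁻¹(H) = Φ⁻¹(0.7975) = 0.833
Φ⁻¹(FA) = Φ⁻¹(0.1975) = -0.851
ln β = −½·[z(H)² − z(FA)²] = −0.5 × (0.694 − 0.724) = 0.015

ln β = 0.02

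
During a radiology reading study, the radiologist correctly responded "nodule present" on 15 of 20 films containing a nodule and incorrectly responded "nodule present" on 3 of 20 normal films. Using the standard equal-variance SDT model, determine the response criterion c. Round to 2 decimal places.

H = 15/20 = 0.7500
FA = 3/20 = 0.1500
Φ⁻¹(H) = 0.6745
Φ⁻¹(FA) = -1.0364
c = −½·[z(H) + z(FA)] = −0.5 × (0.6745 + (-1.0364)) = 0.18095
c > 0: the radiologist has a conservative response bias.

c = 0.18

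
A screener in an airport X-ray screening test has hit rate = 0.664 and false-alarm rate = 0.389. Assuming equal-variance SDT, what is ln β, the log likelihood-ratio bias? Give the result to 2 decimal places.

ln β = -0.05

z(0.664) = 0.423, z(0.389) = -0.282
ln β = −½·[z(H)² − z(FA)²] = −0.5 × (0.179 − 0.080) = -0.0495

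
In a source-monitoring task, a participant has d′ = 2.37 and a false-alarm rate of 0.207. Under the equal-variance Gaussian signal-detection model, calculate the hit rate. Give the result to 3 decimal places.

z(false-alarm rate) = z(0.207) = -0.8169
z(H) = z(FA) + d' = -0.8169 + 2.37 = 1.5531
hit rate = Φ(1.5531) = 0.9398

hit rate = 0.940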